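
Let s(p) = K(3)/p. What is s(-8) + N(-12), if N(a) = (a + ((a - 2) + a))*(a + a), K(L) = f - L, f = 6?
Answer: 7293/8 ≈ 911.63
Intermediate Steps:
K(L) = 6 - L
s(p) = 3/p (s(p) = (6 - 1*3)/p = (6 - 3)/p = 3/p)
N(a) = 2*a*(-2 + 3*a) (N(a) = (a + ((-2 + a) + a))*(2*a) = (a + (-2 + 2*a))*(2*a) = (-2 + 3*a)*(2*a) = 2*a*(-2 + 3*a))
s(-8) + N(-12) = 3/(-8) + 2*(-12)*(-2 + 3*(-12)) = 3*(-⅛) + 2*(-12)*(-2 - 36) = -3/8 + 2*(-12)*(-38) = -3/8 + 912 = 7293/8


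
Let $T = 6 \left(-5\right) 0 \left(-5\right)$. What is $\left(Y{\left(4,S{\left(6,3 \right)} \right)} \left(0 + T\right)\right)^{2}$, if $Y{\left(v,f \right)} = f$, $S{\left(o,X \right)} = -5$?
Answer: $0$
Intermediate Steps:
$T = 0$ ($T = \left(-30\right) 0 = 0$)
$\left(Y{\left(4,S{\left(6,3 \right)} \right)} \left(0 + T\right)\right)^{2} = \left(- 5 \left(0 + 0\right)\right)^{2} = \left(\left(-5\right) 0\right)^{2} = 0^{2} = 0$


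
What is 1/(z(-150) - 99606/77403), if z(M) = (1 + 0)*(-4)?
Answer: -25801/136406 ≈ -0.18915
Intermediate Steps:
z(M) = -4 (z(M) = 1*(-4) = -4)
1/(z(-150) - 99606/77403) = 1/(-4 - 99606/77403) = 1/(-4 - 99606*1/77403) = 1/(-4 - 33202/25801) = 1/(-136406/25801) = -25801/136406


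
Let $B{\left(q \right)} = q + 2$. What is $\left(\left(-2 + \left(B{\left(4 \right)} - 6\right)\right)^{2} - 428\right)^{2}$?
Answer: $179776$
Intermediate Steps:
$B{\left(q \right)} = 2 + q$
$\left(\left(-2 + \left(B{\left(4 \right)} - 6\right)\right)^{2} - 428\right)^{2} = \left(\left(-2 + \left(\left(2 + 4\right) - 6\right)\right)^{2} - 428\right)^{2} = \left(\left(-2 + \left(6 - 6\right)\right)^{2} - 428\right)^{2} = \left(\left(-2 + 0\right)^{2} - 428\right)^{2} = \left(\left(-2\right)^{2} - 428\right)^{2} = \left(4 - 428\right)^{2} = \left(-424\right)^{2} = 179776$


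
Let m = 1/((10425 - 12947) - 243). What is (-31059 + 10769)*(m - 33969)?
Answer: 381144752588/553 ≈ 6.8923e+8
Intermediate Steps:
m = -1/2765 (m = 1/(-2522 - 243) = 1/(-2765) = -1/2765 ≈ -0.00036166)
(-31059 + 10769)*(m - 33969) = (-31059 + 10769)*(-1/2765 - 33969) = -20290*(-93924286/2765) = 381144752588/553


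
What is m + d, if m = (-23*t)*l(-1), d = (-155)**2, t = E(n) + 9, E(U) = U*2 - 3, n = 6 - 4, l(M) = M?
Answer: 24255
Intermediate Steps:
n = 2
E(U) = -3 + 2*U (E(U) = 2*U - 3 = -3 + 2*U)
t = 10 (t = (-3 + 2*2) + 9 = (-3 + 4) + 9 = 1 + 9 = 10)
d = 24025
m = 230 (m = -23*10*(-1) = -230*(-1) = 230)
m + d = 230 + 24025 = 24255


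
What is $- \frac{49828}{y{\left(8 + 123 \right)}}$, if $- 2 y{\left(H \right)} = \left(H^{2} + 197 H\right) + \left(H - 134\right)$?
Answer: $\frac{99656}{42965} \approx 2.3195$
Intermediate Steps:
$y{\left(H \right)} = 67 - 99 H - \frac{H^{2}}{2}$ ($y{\left(H \right)} = - \frac{\left(H^{2} + 197 H\right) + \left(H - 134\right)}{2} = - \frac{\left(H^{2} + 197 H\right) + \left(-134 + H\right)}{2} = - \frac{-134 + H^{2} + 198 H}{2} = 67 - 99 H - \frac{H^{2}}{2}$)
$- \frac{49828}{y{\left(8 + 123 \right)}} = - \frac{49828}{67 - 99 \left(8 + 123\right) - \frac{\left(8 + 123\right)^{2}}{2}} = - \frac{49828}{67 - 12969 - \frac{131^{2}}{2}} = - \frac{49828}{67 - 12969 - \frac{17161}{2}} = - \frac{49828}{- \frac{42965}{2}} = \left(-49828\right) \left(- \frac{2}{42965}\right) = \frac{99656}{42965}$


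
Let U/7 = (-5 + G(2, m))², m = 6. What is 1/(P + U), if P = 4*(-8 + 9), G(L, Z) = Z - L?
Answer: 1/11 ≈ 0.090909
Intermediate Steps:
P = 4 (P = 4*1 = 4)
U = 7 (U = 7*(-5 + (6 - 1*2))² = 7*(-5 + (6 - 2))² = 7*(-5 + 4)² = 7*(-1)² = 7*1 = 7)
1/(P + U) = 1/(4 + 7) = 1/11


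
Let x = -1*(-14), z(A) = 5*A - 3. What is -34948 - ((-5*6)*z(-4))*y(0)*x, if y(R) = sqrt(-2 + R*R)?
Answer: -34948 - 9660*I*sqrt(2) ≈ -34948.0 - 13661.0*I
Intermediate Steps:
z(A) = -3 + 5*A
x = 14
y(R) = sqrt(-2 + R**2)
-34948 - ((-5*6)*z(-4))*y(0)*x = -34948 - ((-5*6)*(-3 + 5*(-4)))*sqrt(-2 + 0**2)*14 = -34948 - (-30*(-3 - 20))*sqrt(-2 + 0)*14 = -34948 - (-30*(-23))*sqrt(-2)*14 = -34948 - 690*(I*sqrt(2))*14 = -34948 - 690*I*sqrt(2)*14 = -34948 - 9660*I*sqrt(2)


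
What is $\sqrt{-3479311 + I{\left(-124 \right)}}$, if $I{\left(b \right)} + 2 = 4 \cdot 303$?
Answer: $i \sqrt{3478101} \approx 1865.0 i$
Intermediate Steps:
$I{\left(b \right)} = 1210$ ($I{\left(b \right)} = -2 + 4 \cdot 303 = -2 + 1212 = 1210$)
$\sqrt{-3479311 + I{\left(-124 \right)}} = \sqrt{-3479311 + 1210} = \sqrt{-3478101} = i \sqrt{3478101}$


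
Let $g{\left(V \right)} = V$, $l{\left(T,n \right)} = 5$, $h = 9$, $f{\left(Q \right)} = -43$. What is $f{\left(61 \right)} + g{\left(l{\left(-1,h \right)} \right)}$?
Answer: $-38$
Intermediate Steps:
$f{\left(61 \right)} + g{\left(l{\left(-1,h \right)} \right)} = -43 + 5 = -38$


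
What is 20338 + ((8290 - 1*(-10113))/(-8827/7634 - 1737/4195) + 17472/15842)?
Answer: 3433710067167092/398343311683 ≈ 8620.0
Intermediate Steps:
20338 + ((8290 - 1*(-10113))/(-8827/7634 - 1737/4195) + 17472/15842) = 20338 + ((8290 + 10113)/(-8827*1/7634 - 1737*1/4195) + 17472*(1/15842)) = 20338 + (18403/(-8827/7634 - 1737/4195) + 8736/7921) = 20338 + (18403/(-50289523/32024630) + 8736/7921) = 20338 + (18403*(-32024630/50289523) + 8736/7921) = 20338 + (-589349265890/50289523 + 8736/7921) = 20338 - 4667796205841762/398343311683 = 3433710067167092/398343311683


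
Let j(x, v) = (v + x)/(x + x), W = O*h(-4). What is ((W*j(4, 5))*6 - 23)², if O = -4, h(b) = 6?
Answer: 34225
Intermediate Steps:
W = -24 (W = -4*6 = -24)
j(x, v) = (v + x)/(2*x) (j(x, v) = (v + x)/((2*x)) = (v + x)*(1/(2*x)) = (v + x)/(2*x))
((W*j(4, 5))*6 - 23)² = (-12*(5 + 4)/4*6 - 23)² = (-12*9/4*6 - 23)² = (-24*9/8*6 - 23)² = (-27*6 - 23)² = (-162 - 23)² = (-185)² = 34225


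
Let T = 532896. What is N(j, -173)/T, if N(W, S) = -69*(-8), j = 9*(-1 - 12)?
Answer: 23/22204 ≈ 0.0010358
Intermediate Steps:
j = -117 (j = 9*(-13) = -117)
N(W, S) = 552
N(j, -173)/T = 552/532896 = 552*(1/532896) = 23/22204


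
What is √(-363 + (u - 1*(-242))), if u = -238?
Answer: I*√359 ≈ 18.947*I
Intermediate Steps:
√(-363 + (u - 1*(-242))) = √(-363 + (-238 - 1*(-242))) = √(-363 + (-238 + 242)) = √(-363 + 4) = √(-359) = I*√359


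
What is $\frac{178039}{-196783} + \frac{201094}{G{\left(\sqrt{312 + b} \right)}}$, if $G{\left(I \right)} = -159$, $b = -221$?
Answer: $- \frac{39600188803}{31288497} \approx -1265.6$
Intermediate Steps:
$\frac{178039}{-196783} + \frac{201094}{G{\left(\sqrt{312 + b} \right)}} = \frac{178039}{-196783} + \frac{201094}{-159} = 178039 \left(- \frac{1}{196783}\right) + 201094 \left(- \frac{1}{159}\right) = - \frac{178039}{196783} - \frac{201094}{159} = - \frac{39600188803}{31288497}$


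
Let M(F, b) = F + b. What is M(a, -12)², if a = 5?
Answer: 49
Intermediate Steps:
M(a, -12)² = (5 - 12)² = (-7)² = 49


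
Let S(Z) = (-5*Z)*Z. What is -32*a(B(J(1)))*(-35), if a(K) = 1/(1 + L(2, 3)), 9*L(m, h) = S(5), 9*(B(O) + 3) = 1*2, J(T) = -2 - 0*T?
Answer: -2520/29 ≈ -86.896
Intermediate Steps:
J(T) = -2 (J(T) = -2 - 1*0 = -2 + 0 = -2)
S(Z) = -5*Z**2
B(O) = -25/9 (B(O) = -3 + (1*2)/9 = -3 + (1/9)*2 = -3 + 2/9 = -25/9)
L(m, h) = -125/9 (L(m, h) = (-5*5**2)/9 = (-5*25)/9 = (1/9)*(-125) = -125/9)
a(K) = -9/116 (a(K) = 1/(1 - 125/9) = 1/(-116/9) = -9/116)
-32*a(B(J(1)))*(-35) = -32*(-9/116)*(-35) = (72/29)*(-35) = -2520/29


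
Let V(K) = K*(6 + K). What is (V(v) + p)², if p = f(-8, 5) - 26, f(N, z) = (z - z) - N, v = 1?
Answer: 121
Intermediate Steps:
f(N, z) = -N (f(N, z) = 0 - N = -N)
p = -18 (p = -1*(-8) - 26 = 8 - 26 = -18)
(V(v) + p)² = (1*(6 + 1) - 18)² = (1*7 - 18)² = (7 - 18)² = (-11)² = 121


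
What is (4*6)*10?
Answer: 240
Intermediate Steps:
(4*6)*10 = 24*10 = 240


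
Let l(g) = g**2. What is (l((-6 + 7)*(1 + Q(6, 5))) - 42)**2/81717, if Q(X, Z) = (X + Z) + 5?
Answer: 61009/81717 ≈ 0.74659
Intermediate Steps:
Q(X, Z) = 5 + X + Z
(l((-6 + 7)*(1 + Q(6, 5))) - 42)**2/81717 = (((-6 + 7)*(1 + (5 + 6 + 5)))**2 - 42)**2/81717 = ((1*(1 + 16))**2 - 42)**2*(1/81717) = ((1*17)**2 - 42)**2*(1/81717) = (17**2 - 42)**2*(1/81717) = (289 - 42)**2*(1/81717) = 247**2*(1/81717) = 61009*(1/81717) = 61009/81717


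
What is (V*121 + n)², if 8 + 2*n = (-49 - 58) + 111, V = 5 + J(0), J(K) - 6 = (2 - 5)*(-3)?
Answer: 5846724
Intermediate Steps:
J(K) = 15 (J(K) = 6 + (2 - 5)*(-3) = 6 - 3*(-3) = 6 + 9 = 15)
V = 20 (V = 5 + 15 = 20)
n = -2 (n = -4 + ((-49 - 58) + 111)/2 = -4 + (-107 + 111)/2 = -4 + (½)*4 = -4 + 2 = -2)
(V*121 + n)² = (20*121 - 2)² = (2420 - 2)² = 2418² = 5846724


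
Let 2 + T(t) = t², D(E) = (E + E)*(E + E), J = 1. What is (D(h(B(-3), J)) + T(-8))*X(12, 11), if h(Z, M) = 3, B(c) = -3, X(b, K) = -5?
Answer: -490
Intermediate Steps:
D(E) = 4*E² (D(E) = (2*E)*(2*E) = 4*E²)
T(t) = -2 + t²
(D(h(B(-3), J)) + T(-8))*X(12, 11) = (4*3² + (-2 + (-8)²))*(-5) = (4*9 + (-2 + 64))*(-5) = (36 + 62)*(-5) = 98*(-5) = -490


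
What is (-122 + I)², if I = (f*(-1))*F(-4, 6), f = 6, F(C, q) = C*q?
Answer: 484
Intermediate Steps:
I = 144 (I = (6*(-1))*(-4*6) = -6*(-24) = 144)
(-122 + I)² = (-122 + 144)² = 22² = 484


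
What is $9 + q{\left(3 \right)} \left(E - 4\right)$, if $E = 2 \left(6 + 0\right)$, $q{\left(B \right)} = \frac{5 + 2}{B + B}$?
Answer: $\frac{55}{3} \approx 18.333$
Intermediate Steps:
$q{\left(B \right)} = \frac{7}{2 B}$
$E = 12$ ($E = 2 \cdot 6 = 12$)
$9 + q{\left(3 \right)} \left(E - 4\right) = 9 + \frac{7}{2 \cdot 3} \left(12 - 4\right) = 9 + \frac{7}{2} \cdot \frac{1}{3} \left(12 - 4\right) = 9 + \frac{7}{6} \cdot 8 = 9 + \frac{28}{3} = \frac{55}{3}$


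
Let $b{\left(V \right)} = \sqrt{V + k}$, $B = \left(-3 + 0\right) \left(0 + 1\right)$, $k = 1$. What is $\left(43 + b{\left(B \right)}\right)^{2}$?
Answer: $\left(43 + i \sqrt{2}\right)^{2} \approx 1847.0 + 121.62 i$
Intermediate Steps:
$B = -3$ ($B = \left(-3\right) 1 = -3$)
$b{\left(V \right)} = \sqrt{1 + V}$ ($b{\left(V \right)} = \sqrt{V + 1} = \sqrt{1 + V}$)
$\left(43 + b{\left(B \right)}\right)^{2} = \left(43 + \sqrt{1 - 3}\right)^{2} = \left(43 + \sqrt{-2}\right)^{2} = \left(43 + i \sqrt{2}\right)^{2}$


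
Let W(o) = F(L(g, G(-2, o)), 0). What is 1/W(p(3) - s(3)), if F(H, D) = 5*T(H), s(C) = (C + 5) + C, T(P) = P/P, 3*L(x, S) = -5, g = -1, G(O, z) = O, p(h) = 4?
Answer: 1/5 ≈ 0.20000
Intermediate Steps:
L(x, S) = -5/3 (L(x, S) = (1/3)*(-5) = -5/3)
T(P) = 1
s(C) = 5 + 2*C (s(C) = (5 + C) + C = 5 + 2*C)
F(H, D) = 5 (F(H, D) = 5*1 = 5)
W(o) = 5
1/W(p(3) - s(3)) = 1/5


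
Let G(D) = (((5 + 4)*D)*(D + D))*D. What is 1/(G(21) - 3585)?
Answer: 1/163113 ≈ 6.1307e-6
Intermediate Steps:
G(D) = 18*D³ (G(D) = ((9*D)*(2*D))*D = (18*D²)*D = 18*D³)
1/(G(21) - 3585) = 1/(18*21³ - 3585) = 1/(18*9261 - 3585) = 1/(166698 - 3585) = 1/163113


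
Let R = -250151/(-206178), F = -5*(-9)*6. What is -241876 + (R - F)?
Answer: -49924927837/206178 ≈ -2.4214e+5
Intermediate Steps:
F = 270 (F = 45*6 = 270)
R = 250151/206178 (R = -250151*(-1/206178) = 250151/206178 ≈ 1.2133)
-241876 + (R - F) = -241876 + (250151/206178 - 1*270) = -241876 + (250151/206178 - 270) = -241876 - 55417909/206178 = -49924927837/206178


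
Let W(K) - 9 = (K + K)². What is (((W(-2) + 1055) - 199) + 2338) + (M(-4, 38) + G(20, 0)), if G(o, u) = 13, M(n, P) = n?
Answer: 3228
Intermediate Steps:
W(K) = 9 + 4*K² (W(K) = 9 + (K + K)² = 9 + (2*K)² = 9 + 4*K²)
(((W(-2) + 1055) - 199) + 2338) + (M(-4, 38) + G(20, 0)) = ((((9 + 4*(-2)²) + 1055) - 199) + 2338) + (-4 + 13) = ((((9 + 4*4) + 1055) - 199) + 2338) + 9 = ((((9 + 16) + 1055) - 199) + 2338) + 9 = (((25 + 1055) - 199) + 2338) + 9 = ((1080 - 199) + 2338) + 9 = (881 + 2338) + 9 = 3219 + 9 = 3228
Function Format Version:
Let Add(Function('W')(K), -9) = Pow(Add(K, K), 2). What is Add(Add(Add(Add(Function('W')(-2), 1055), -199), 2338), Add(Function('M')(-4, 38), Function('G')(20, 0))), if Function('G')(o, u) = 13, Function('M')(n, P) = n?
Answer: 3228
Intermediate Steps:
Function('W')(K) = Add(9, Mul(4, Pow(K, 2))) (Function('W')(K) = Add(9, Pow(Add(K, K), 2)) = Add(9, Pow(Mul(2, K), 2)) = Add(9, Mul(4, Pow(K, 2))))
Add(Add(Add(Add(Function('W')(-2), 1055), -199), 2338), Add(Function('M')(-4, 38), Function('G')(20, 0))) = Add(Add(Add(Add(Add(9, Mul(4, Pow(-2, 2))), 1055), -199), 2338), Add(-4, 13)) = Add(Add(Add(Add(Add(9, Mul(4, 4)), 1055), -199), 2338), 9) = Add(Add(Add(Add(Add(9, 16), 1055), -199), 2338), 9) = Add(Add(Add(Add(25, 1055), -199), 2338), 9) = Add(Add(Add(1080, -199), 2338), 9) = Add(Add(881, 2338), 9) = Add(3219, 9) = 3228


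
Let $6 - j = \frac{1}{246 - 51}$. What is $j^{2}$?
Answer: $\frac{1366561}{38025} \approx 35.938$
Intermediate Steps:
$j = \frac{1169}{195}$ ($j = 6 - \frac{1}{246 - 51} = 6 - \frac{1}{195} = \frac{1169}{195} \approx 5.9949$)
$j^{2} = \left(\frac{1169}{195}\right)^{2} = \frac{1366561}{38025}$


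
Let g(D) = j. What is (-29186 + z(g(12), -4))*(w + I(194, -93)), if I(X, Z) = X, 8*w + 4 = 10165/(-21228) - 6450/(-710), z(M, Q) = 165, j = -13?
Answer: -68086091745749/12057504 ≈ -5.6468e+6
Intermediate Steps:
g(D) = -13
w = 6941593/12057504 (w = -1/2 + (10165/(-21228) - 6450/(-710))/8 = -1/2 + (10165*(-1/21228) - 6450*(-1/710))/8 = -1/2 + (-10165/21228 + 645/71)/8 = -1/2 + (1/8)*(12970345/1507188) = -1/2 + 12970345/12057504 = 6941593/12057504 ≈ 0.57571)
(-29186 + z(g(12), -4))*(w + I(194, -93)) = (-29186 + 165)*(6941593/12057504 + 194) = -29021*2346097369/12057504 = -68086091745749/12057504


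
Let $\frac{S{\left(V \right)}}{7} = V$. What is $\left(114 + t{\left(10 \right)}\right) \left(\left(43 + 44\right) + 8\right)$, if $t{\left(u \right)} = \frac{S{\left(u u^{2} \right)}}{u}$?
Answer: $77330$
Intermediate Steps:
$S{\left(V \right)} = 7 V$
$t{\left(u \right)} = 7 u^{2}$ ($t{\left(u \right)} = \frac{7 u u^{2}}{u} = \frac{7 u^{3}}{u} = 7 u^{2}$)
$\left(114 + t{\left(10 \right)}\right) \left(\left(43 + 44\right) + 8\right) = \left(114 + 7 \cdot 10^{2}\right) \left(\left(43 + 44\right) + 8\right) = \left(114 + 7 \cdot 100\right) \left(87 + 8\right) = \left(114 + 700\right) 95 = 814 \cdot 95 = 77330$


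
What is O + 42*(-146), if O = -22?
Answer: -6154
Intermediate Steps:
O + 42*(-146) = -22 + 42*(-146) = -22 - 6132 = -6154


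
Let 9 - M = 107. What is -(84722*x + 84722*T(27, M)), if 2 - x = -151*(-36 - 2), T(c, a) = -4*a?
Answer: 452754368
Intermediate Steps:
M = -98 (M = 9 - 1*107 = 9 - 107 = -98)
x = -5736 (x = 2 - (-151)*(-36 - 2) = 2 - (-151)*(-38) = 2 - 1*5738 = 2 - 5738 = -5736)
-(84722*x + 84722*T(27, M)) = -84722/(1/(-4*(-98) - 5736)) = -84722/(1/(392 - 5736)) = -84722/(1/(-5344)) = -84722/(-1/5344) = -84722*(-5344) = 452754368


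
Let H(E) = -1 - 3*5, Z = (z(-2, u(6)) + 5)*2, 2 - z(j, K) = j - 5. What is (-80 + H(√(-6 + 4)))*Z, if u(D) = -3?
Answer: -2688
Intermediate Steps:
z(j, K) = 7 - j (z(j, K) = 2 - (j - 5) = 2 - (-5 + j) = 2 + (5 - j) = 7 - j)
Z = 28 (Z = ((7 - 1*(-2)) + 5)*2 = ((7 + 2) + 5)*2 = (9 + 5)*2 = 14*2 = 28)
H(E) = -16 (H(E) = -1 - 15 = -16)
(-80 + H(√(-6 + 4)))*Z = (-80 - 16)*28 = -96*28 = -2688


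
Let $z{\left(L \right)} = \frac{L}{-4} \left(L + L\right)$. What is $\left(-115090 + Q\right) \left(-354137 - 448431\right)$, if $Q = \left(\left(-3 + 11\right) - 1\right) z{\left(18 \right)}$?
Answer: $93277663232$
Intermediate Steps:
$z{\left(L \right)} = - \frac{L^{2}}{2}$ ($z{\left(L \right)} = L \left(- \frac{1}{4}\right) 2 L = - \frac{L}{4} \cdot 2 L = - \frac{L^{2}}{2}$)
$Q = -1134$ ($Q = \left(\left(-3 + 11\right) - 1\right) \left(- \frac{18^{2}}{2}\right) = \left(8 - 1\right) \left(\left(- \frac{1}{2}\right) 324\right) = 7 \left(-162\right) = -1134$)
$\left(-115090 + Q\right) \left(-354137 - 448431\right) = \left(-115090 - 1134\right) \left(-354137 - 448431\right) = \left(-116224\right) \left(-802568\right) = 93277663232$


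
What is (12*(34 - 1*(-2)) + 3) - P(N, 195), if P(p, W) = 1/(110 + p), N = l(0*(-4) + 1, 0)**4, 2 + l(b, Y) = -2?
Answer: 159209/366 ≈ 435.00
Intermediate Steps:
l(b, Y) = -4 (l(b, Y) = -2 - 2 = -4)
N = 256 (N = (-4)**4 = 256)
(12*(34 - 1*(-2)) + 3) - P(N, 195) = (12*(34 - 1*(-2)) + 3) - 1/(110 + 256) = (12*(34 + 2) + 3) - 1/366 = (12*36 + 3) - 1*1/366 = (432 + 3) - 1/366 = 435 - 1/366 = 159209/366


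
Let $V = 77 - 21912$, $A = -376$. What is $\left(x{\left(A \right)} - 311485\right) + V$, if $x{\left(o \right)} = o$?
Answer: $-333696$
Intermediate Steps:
$V = -21835$ ($V = 77 - 21912 = -21835$)
$\left(x{\left(A \right)} - 311485\right) + V = \left(-376 - 311485\right) - 21835 = -311861 - 21835 = -333696$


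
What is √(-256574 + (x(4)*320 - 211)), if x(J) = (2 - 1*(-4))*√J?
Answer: 3*I*√28105 ≈ 502.94*I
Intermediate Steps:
x(J) = 6*√J (x(J) = (2 + 4)*√J = 6*√J)
√(-256574 + (x(4)*320 - 211)) = √(-256574 + ((6*√4)*320 - 211)) = √(-256574 + ((6*2)*320 - 211)) = √(-256574 + (12*320 - 211)) = √(-256574 + (3840 - 211)) = √(-256574 + 3629) = √(-252945) = 3*I*√28105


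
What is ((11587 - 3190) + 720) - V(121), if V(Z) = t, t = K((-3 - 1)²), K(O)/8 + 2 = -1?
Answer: 9141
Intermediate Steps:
K(O) = -24 (K(O) = -16 + 8*(-1) = -16 - 8 = -24)
t = -24
V(Z) = -24
((11587 - 3190) + 720) - V(121) = ((11587 - 3190) + 720) - 1*(-24) = (8397 + 720) + 24 = 9117 + 24 = 9141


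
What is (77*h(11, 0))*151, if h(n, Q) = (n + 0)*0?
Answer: 0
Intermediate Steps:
h(n, Q) = 0 (h(n, Q) = n*0 = 0)
(77*h(11, 0))*151 = (77*0)*151 = 0*151 = 0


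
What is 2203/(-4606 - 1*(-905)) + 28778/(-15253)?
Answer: -140109737/56451353 ≈ -2.4820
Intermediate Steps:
2203/(-4606 - 1*(-905)) + 28778/(-15253) = 2203/(-4606 + 905) + 28778*(-1/15253) = 2203/(-3701) - 28778/15253 = 2203*(-1/3701) - 28778/15253 = -2203/3701 - 28778/15253 = -140109737/56451353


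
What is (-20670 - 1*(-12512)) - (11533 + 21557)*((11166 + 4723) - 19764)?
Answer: 128215592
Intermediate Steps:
(-20670 - 1*(-12512)) - (11533 + 21557)*((11166 + 4723) - 19764) = (-20670 + 12512) - 33090*(15889 - 19764) = -8158 - 33090*(-3875) = -8158 - 1*(-128223750) = -8158 + 128223750 = 128215592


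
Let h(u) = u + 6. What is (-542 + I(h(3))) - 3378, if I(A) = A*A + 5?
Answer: -3834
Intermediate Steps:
h(u) = 6 + u
I(A) = 5 + A² (I(A) = A² + 5 = 5 + A²)
(-542 + I(h(3))) - 3378 = (-542 + (5 + (6 + 3)²)) - 3378 = (-542 + (5 + 9²)) - 3378 = (-542 + (5 + 81)) - 3378 = (-542 + 86) - 3378 = -456 - 3378 = -3834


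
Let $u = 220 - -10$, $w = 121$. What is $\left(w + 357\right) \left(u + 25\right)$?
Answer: $121890$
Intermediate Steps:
$u = 230$ ($u = 220 + 10 = 230$)
$\left(w + 357\right) \left(u + 25\right) = \left(121 + 357\right) \left(230 + 25\right) = 478 \cdot 255 = 121890$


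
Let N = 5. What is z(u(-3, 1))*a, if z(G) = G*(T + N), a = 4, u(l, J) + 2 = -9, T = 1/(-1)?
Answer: -176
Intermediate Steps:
T = -1
u(l, J) = -11 (u(l, J) = -2 - 9 = -11)
z(G) = 4*G (z(G) = G*(-1 + 5) = G*4 = 4*G)
z(u(-3, 1))*a = (4*(-11))*4 = -44*4 = -176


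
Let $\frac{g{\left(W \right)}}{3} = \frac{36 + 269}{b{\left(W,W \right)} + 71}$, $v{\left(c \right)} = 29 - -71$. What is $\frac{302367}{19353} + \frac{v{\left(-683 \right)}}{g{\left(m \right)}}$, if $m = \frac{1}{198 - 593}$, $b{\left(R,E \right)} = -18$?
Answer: $\frac{25282447}{1180533} \approx 21.416$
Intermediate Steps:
$m = - \frac{1}{395}$ ($m = \frac{1}{-395} = - \frac{1}{395} \approx -0.0025316$)
$v{\left(c \right)} = 100$ ($v{\left(c \right)} = 29 + 71 = 100$)
$g{\left(W \right)} = \frac{915}{53}$ ($g{\left(W \right)} = 3 \frac{36 + 269}{-18 + 71} = 3 \cdot \frac{305}{53} = \frac{915}{53}$)
$\frac{302367}{19353} + \frac{v{\left(-683 \right)}}{g{\left(m \right)}} = \frac{302367}{19353} + \frac{100}{\frac{915}{53}} = 302367 \cdot \frac{1}{19353} + 100 \cdot \frac{53}{915} = \frac{100789}{6451} + \frac{1060}{183} = \frac{25282447}{1180533}$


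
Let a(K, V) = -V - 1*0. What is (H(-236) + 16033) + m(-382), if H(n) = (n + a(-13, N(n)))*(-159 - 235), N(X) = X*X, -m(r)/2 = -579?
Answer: 22054399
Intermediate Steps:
m(r) = 1158 (m(r) = -2*(-579) = 1158)
N(X) = X²
a(K, V) = -V (a(K, V) = -V + 0 = -V)
H(n) = -394*n + 394*n² (H(n) = (n - n²)*(-159 - 235) = (n - n²)*(-394) = -394*n + 394*n²)
(H(-236) + 16033) + m(-382) = (394*(-236)*(-1 - 236) + 16033) + 1158 = (394*(-236)*(-237) + 16033) + 1158 = (22037208 + 16033) + 1158 = 22053241 + 1158 = 22054399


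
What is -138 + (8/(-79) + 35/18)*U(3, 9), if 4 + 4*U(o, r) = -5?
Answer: -89837/632 ≈ -142.15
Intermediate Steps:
U(o, r) = -9/4 (U(o, r) = -1 + (¼)*(-5) = -1 - 5/4 = -9/4)
-138 + (8/(-79) + 35/18)*U(3, 9) = -138 + (8/(-79) + 35/18)*(-9/4) = -138 + (8*(-1/79) + 35*(1/18))*(-9/4) = -138 + (-8/79 + 35/18)*(-9/4) = -138 + (2621/1422)*(-9/4) = -138 - 2621/632 = -89837/632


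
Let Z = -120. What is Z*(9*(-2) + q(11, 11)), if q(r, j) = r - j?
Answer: 2160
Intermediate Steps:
Z*(9*(-2) + q(11, 11)) = -120*(9*(-2) + (11 - 1*11)) = -120*(-18 + (11 - 11)) = -120*(-18 + 0) = -120*(-18) = 2160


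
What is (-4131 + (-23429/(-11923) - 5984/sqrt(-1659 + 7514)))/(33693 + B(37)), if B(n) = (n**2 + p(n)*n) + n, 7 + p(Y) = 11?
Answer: -49230484/420249981 - 5984*sqrt(5855)/206371185 ≈ -0.11936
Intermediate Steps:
p(Y) = 4 (p(Y) = -7 + 11 = 4)
B(n) = n**2 + 5*n (B(n) = (n**2 + 4*n) + n = n**2 + 5*n)
(-4131 + (-23429/(-11923) - 5984/sqrt(-1659 + 7514)))/(33693 + B(37)) = (-4131 + (-23429/(-11923) - 5984/sqrt(-1659 + 7514)))/(33693 + 37*(5 + 37)) = (-4131 + (-23429*(-1/11923) - 5984*sqrt(5855)/5855))/(33693 + 37*42) = (-4131 + (23429/11923 - 5984*sqrt(5855)/5855))/(33693 + 1554) = (-4131 + (23429/11923 - 5984*sqrt(5855)/5855))/35247 = (-49230484/11923 - 5984*sqrt(5855)/5855)*(1/35247) = -49230484/420249981 - 5984*sqrt(5855)/206371185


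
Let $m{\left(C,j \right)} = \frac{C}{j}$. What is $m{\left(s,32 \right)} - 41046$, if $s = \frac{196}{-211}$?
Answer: $- \frac{69285697}{1688} \approx -41046.0$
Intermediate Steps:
$s = - \frac{196}{211}$ ($s = 196 \left(- \frac{1}{211}\right) = - \frac{196}{211} \approx -0.92891$)
$m{\left(s,32 \right)} - 41046 = - \frac{196}{211 \cdot 32} - 41046 = \left(- \frac{196}{211}\right) \frac{1}{32} - 41046 = - \frac{49}{1688} - 41046 = - \frac{69285697}{1688}$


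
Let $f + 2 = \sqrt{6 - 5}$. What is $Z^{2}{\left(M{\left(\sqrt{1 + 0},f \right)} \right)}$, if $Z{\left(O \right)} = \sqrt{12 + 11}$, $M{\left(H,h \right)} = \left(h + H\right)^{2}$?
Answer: $23$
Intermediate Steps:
$f = -1$ ($f = -2 + \sqrt{6 - 5} = -2 + \sqrt{1} = -2 + 1 = -1$)
$M{\left(H,h \right)} = \left(H + h\right)^{2}$
$Z{\left(O \right)} = \sqrt{23}$
$Z^{2}{\left(M{\left(\sqrt{1 + 0},f \right)} \right)} = \left(\sqrt{23}\right)^{2} = 23$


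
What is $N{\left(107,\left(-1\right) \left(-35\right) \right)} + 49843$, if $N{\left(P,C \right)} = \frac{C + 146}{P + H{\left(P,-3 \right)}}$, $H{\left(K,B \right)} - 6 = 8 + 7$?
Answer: $\frac{6380085}{128} \approx 49844.0$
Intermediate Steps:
$H{\left(K,B \right)} = 21$ ($H{\left(K,B \right)} = 6 + \left(8 + 7\right) = 6 + 15 = 21$)
$N{\left(P,C \right)} = \frac{146 + C}{21 + P}$ ($N{\left(P,C \right)} = \frac{C + 146}{P + 21} = \frac{146 + C}{21 + P}$)
$N{\left(107,\left(-1\right) \left(-35\right) \right)} + 49843 = \frac{146 - -35}{21 + 107} + 49843 = \frac{146 + 35}{128} + 49843 = \frac{1}{128} \cdot 181 + 49843 = \frac{181}{128} + 49843 = \frac{6380085}{128}$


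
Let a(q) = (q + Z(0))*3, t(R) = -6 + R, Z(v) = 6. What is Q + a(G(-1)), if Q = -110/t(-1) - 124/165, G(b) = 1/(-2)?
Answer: 72679/2310 ≈ 31.463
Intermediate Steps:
G(b) = -½
Q = 17282/1155 (Q = -110/(-6 - 1) - 124/165 = -110/(-7) - 124*1/165 = -110*(-⅐) - 124/165 = 110/7 - 124/165 = 17282/1155 ≈ 14.963)
a(q) = 18 + 3*q (a(q) = (q + 6)*3 = (6 + q)*3 = 18 + 3*q)
Q + a(G(-1)) = 17282/1155 + (18 + 3*(-½)) = 17282/1155 + (18 - 3/2) = 17282/1155 + 33/2 = 72679/2310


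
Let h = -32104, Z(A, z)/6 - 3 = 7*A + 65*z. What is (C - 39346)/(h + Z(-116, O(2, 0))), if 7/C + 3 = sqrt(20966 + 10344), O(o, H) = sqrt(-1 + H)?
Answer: (18479 + 195*I)*(1231569125 - 7*sqrt(31310))/21379300794532 ≈ 1.0645 + 0.011233*I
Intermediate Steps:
Z(A, z) = 18 + 42*A + 390*z (Z(A, z) = 18 + 6*(7*A + 65*z) = 18 + (42*A + 390*z) = 18 + 42*A + 390*z)
C = 7/(-3 + sqrt(31310)) (C = 7/(-3 + sqrt(20966 + 10344)) = 7/(-3 + sqrt(31310)) ≈ 0.040242)
(C - 39346)/(h + Z(-116, O(2, 0))) = ((21/31301 + 7*sqrt(31310)/31301) - 39346)/(-32104 + (18 + 42*(-116) + 390*sqrt(-1 + 0))) = (-1231569125/31301 + 7*sqrt(31310)/31301)/(-32104 + (18 - 4872 + 390*sqrt(-1))) = (-1231569125/31301 + 7*sqrt(31310)/31301)/(-32104 + (18 - 4872 + 390*I)) = (-1231569125/31301 + 7*sqrt(31310)/31301)/(-32104 + (-4854 + 390*I)) = (-1231569125/31301 + 7*sqrt(31310)/31301)/(-36958 + 390*I) = (-1231569125/31301 + 7*sqrt(31310)/31301)*((-36958 - 390*I)/1366045864) = (-36958 - 390*I)*(-1231569125/31301 + 7*sqrt(31310)/31301)/1366045864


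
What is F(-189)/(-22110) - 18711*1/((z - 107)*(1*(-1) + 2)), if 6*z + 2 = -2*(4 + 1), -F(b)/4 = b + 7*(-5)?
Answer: 206801273/1204995 ≈ 171.62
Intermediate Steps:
F(b) = 140 - 4*b (F(b) = -4*(b + 7*(-5)) = -4*(b - 35) = -4*(-35 + b) = 140 - 4*b)
z = -2 (z = -⅓ + (-2*(4 + 1))/6 = -⅓ + (-2*5)/6 = -⅓ + (⅙)*(-10) = -⅓ - 5/3 = -2)
F(-189)/(-22110) - 18711*1/((z - 107)*(1*(-1) + 2)) = (140 - 4*(-189))/(-22110) - 18711*1/((-2 - 107)*(1*(-1) + 2)) = (140 + 756)*(-1/22110) - 18711*(-1/(109*(-1 + 2))) = 896*(-1/22110) - 18711/(1*(-109)) = -448/11055 - 18711/(-109) = -448/11055 - 18711*(-1/109) = -448/11055 + 18711/109 = 206801273/1204995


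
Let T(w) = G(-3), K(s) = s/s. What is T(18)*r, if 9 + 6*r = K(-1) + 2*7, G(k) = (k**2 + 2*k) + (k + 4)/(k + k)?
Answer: 17/6 ≈ 2.8333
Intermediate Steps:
K(s) = 1
G(k) = k**2 + 2*k + (4 + k)/(2*k) (G(k) = (k**2 + 2*k) + (4 + k)/((2*k)) = (k**2 + 2*k) + (4 + k)*(1/(2*k)) = (k**2 + 2*k) + (4 + k)/(2*k) = k**2 + 2*k + (4 + k)/(2*k))
T(w) = 17/6 (T(w) = 1/2 + (-3)**2 + 2*(-3) + 2/(-3) = 1/2 + 9 - 6 + 2*(-1/3) = 1/2 + 9 - 6 - 2/3 = 17/6)
r = 1 (r = -3/2 + (1 + 2*7)/6 = -3/2 + (1 + 14)/6 = -3/2 + (1/6)*15 = -3/2 + 5/2 = 1)
T(18)*r = (17/6)*1 = 17/6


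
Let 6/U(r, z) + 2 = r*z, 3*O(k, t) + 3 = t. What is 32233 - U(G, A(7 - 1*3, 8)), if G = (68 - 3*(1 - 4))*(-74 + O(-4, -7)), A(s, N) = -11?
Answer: 3166860008/98249 ≈ 32233.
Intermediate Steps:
O(k, t) = -1 + t/3
G = -17864/3 (G = (68 - 3*(1 - 4))*(-74 + (-1 + (1/3)*(-7))) = (68 - 3*(-3))*(-74 + (-1 - 7/3)) = (68 + 9)*(-74 - 10/3) = 77*(-232/3) = -17864/3 ≈ -5954.7)
U(r, z) = 6/(-2 + r*z)
32233 - U(G, A(7 - 1*3, 8)) = 32233 - 6/(-2 - 17864/3*(-11)) = 32233 - 6/(-2 + 196504/3) = 32233 - 6/196498/3 = 32233 - 6*3/196498 = 32233 - 1*9/98249 = 32233 - 9/98249 = 3166860008/98249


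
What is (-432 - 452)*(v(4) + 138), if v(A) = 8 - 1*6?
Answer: -123760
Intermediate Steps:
v(A) = 2 (v(A) = 8 - 6 = 2)
(-432 - 452)*(v(4) + 138) = (-432 - 452)*(2 + 138) = -884*140 = -123760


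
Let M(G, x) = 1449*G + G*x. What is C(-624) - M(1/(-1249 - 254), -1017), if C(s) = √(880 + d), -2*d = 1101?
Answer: 48/167 + √1318/2 ≈ 18.440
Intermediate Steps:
d = -1101/2 (d = -½*1101 = -1101/2 ≈ -550.50)
C(s) = √1318/2 (C(s) = √(880 - 1101/2) = √(659/2) = √1318/2)
C(-624) - M(1/(-1249 - 254), -1017) = √1318/2 - (1449 - 1017)/(-1249 - 254) = √1318/2 - 432/(-1503) = √1318/2 - (-1)*432/1503 = √1318/2 - 1*(-48/167) = √1318/2 + 48/167 = 48/167 + √1318/2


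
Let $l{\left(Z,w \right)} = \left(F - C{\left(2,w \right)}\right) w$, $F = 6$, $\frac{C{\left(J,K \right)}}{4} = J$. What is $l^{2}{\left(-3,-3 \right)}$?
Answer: $36$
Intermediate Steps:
$C{\left(J,K \right)} = 4 J$
$l{\left(Z,w \right)} = - 2 w$ ($l{\left(Z,w \right)} = \left(6 - 4 \cdot 2\right) w = \left(6 - 8\right) w = - 2 w$)
$l^{2}{\left(-3,-3 \right)} = \left(\left(-2\right) \left(-3\right)\right)^{2} = 6^{2} = 36$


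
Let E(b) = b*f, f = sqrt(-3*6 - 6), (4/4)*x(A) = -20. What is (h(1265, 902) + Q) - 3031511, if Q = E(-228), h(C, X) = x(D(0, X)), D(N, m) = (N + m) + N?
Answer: -3031531 - 456*I*sqrt(6) ≈ -3.0315e+6 - 1117.0*I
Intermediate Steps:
D(N, m) = m + 2*N
x(A) = -20
f = 2*I*sqrt(6) (f = sqrt(-18 - 6) = sqrt(-24) = 2*I*sqrt(6) ≈ 4.899*I)
h(C, X) = -20
E(b) = 2*I*b*sqrt(6) (E(b) = b*(2*I*sqrt(6)) = 2*I*b*sqrt(6))
Q = -456*I*sqrt(6) (Q = 2*I*(-228)*sqrt(6) = -456*I*sqrt(6) ≈ -1117.0*I)
(h(1265, 902) + Q) - 3031511 = (-20 - 456*I*sqrt(6)) - 3031511 = -3031531 - 456*I*sqrt(6)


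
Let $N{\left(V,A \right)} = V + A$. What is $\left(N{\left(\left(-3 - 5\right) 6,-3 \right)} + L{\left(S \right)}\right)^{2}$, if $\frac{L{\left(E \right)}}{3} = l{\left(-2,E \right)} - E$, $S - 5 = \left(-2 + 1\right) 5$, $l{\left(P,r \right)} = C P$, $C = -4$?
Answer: $729$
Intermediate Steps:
$l{\left(P,r \right)} = - 4 P$
$N{\left(V,A \right)} = A + V$
$S = 0$ ($S = 5 + \left(-2 + 1\right) 5 = 5 - 5 = 0$)
$L{\left(E \right)} = 24 - 3 E$ ($L{\left(E \right)} = 3 \left(\left(-4\right) \left(-2\right) - E\right) = 3 \left(8 - E\right) = 24 - 3 E$)
$\left(N{\left(\left(-3 - 5\right) 6,-3 \right)} + L{\left(S \right)}\right)^{2} = \left(\left(-3 + \left(-3 - 5\right) 6\right) + \left(24 - 0\right)\right)^{2} = \left(\left(-3 - 48\right) + \left(24 + 0\right)\right)^{2} = \left(\left(-3 - 48\right) + 24\right)^{2} = \left(-51 + 24\right)^{2} = \left(-27\right)^{2} = 729$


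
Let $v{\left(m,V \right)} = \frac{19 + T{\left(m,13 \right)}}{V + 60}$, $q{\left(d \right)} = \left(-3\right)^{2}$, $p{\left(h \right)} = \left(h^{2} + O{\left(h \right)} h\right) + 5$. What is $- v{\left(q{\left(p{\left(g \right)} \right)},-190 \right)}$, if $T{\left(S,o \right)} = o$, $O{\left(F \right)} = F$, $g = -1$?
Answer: $\frac{16}{65} \approx 0.24615$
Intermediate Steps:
$p{\left(h \right)} = 5 + 2 h^{2}$ ($p{\left(h \right)} = \left(h^{2} + h h\right) + 5 = \left(h^{2} + h^{2}\right) + 5 = 2 h^{2} + 5 = 5 + 2 h^{2}$)
$q{\left(d \right)} = 9$
$v{\left(m,V \right)} = \frac{32}{60 + V}$ ($v{\left(m,V \right)} = \frac{19 + 13}{V + 60} = \frac{32}{60 + V}$)
$- v{\left(q{\left(p{\left(g \right)} \right)},-190 \right)} = - \frac{32}{60 - 190} = - \frac{32}{-130} = - \frac{32 \left(-1\right)}{130} = \left(-1\right) \left(- \frac{16}{65}\right) = \frac{16}{65}$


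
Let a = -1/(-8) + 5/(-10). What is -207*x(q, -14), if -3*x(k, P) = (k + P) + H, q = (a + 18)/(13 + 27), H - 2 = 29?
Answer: 385089/320 ≈ 1203.4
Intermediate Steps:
H = 31 (H = 2 + 29 = 31)
a = -3/8 (a = -1*(-⅛) + 5*(-⅒) = ⅛ - ½ = -3/8 ≈ -0.37500)
q = 141/320 (q = (-3/8 + 18)/(13 + 27) = (141/8)/40 = (141/8)*(1/40) = 141/320 ≈ 0.44063)
x(k, P) = -31/3 - P/3 - k/3 (x(k, P) = -((k + P) + 31)/3 = -((P + k) + 31)/3 = -(31 + P + k)/3 = -31/3 - P/3 - k/3)
-207*x(q, -14) = -207*(-31/3 - ⅓*(-14) - ⅓*141/320) = -207*(-31/3 + 14/3 - 47/320) = -207*(-5581/960) = 385089/320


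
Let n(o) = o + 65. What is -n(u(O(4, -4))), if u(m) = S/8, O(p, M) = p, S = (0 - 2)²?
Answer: -131/2 ≈ -65.500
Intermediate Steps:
S = 4 (S = (-2)² = 4)
u(m) = ½ (u(m) = 4/8 = 4*(⅛) = ½)
n(o) = 65 + o
-n(u(O(4, -4))) = -(65 + ½) = -1*131/2 = -131/2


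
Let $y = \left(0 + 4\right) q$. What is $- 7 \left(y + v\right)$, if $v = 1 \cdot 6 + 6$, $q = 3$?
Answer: $-168$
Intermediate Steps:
$v = 12$ ($v = 6 + 6 = 12$)
$y = 12$ ($y = \left(0 + 4\right) 3 = 4 \cdot 3 = 12$)
$- 7 \left(y + v\right) = - 7 \left(12 + 12\right) = \left(-7\right) 24 = -168$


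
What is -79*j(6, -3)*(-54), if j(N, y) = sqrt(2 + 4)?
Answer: 4266*sqrt(6) ≈ 10450.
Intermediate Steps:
j(N, y) = sqrt(6)
-79*j(6, -3)*(-54) = -79*sqrt(6)*(-54) = 4266*sqrt(6)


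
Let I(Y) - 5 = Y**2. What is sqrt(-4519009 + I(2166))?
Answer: 2*sqrt(43138) ≈ 415.39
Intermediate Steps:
I(Y) = 5 + Y**2
sqrt(-4519009 + I(2166)) = sqrt(-4519009 + (5 + 2166**2)) = sqrt(-4519009 + (5 + 4691556)) = sqrt(-4519009 + 4691561) = sqrt(172552) = 2*sqrt(43138)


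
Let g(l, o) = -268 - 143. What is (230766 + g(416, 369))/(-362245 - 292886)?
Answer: -76785/218377 ≈ -0.35162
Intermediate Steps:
g(l, o) = -411
(230766 + g(416, 369))/(-362245 - 292886) = (230766 - 411)/(-362245 - 292886) = 230355/(-655131) = 230355*(-1/655131) = -76785/218377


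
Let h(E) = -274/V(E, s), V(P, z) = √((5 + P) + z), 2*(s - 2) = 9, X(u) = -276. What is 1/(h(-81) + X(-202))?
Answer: -9591/2684654 - 137*I*√278/5369308 ≈ -0.0035725 - 0.00042543*I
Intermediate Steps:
s = 13/2 (s = 2 + (½)*9 = 2 + 9/2 = 13/2 ≈ 6.5000)
V(P, z) = √(5 + P + z)
h(E) = -274/√(23/2 + E) (h(E) = -274/√(5 + E + 13/2) = -274/√(23/2 + E))
1/(h(-81) + X(-202)) = 1/(-274*√2/√(23 + 2*(-81)) - 276) = 1/(-274*√2/√(23 - 162) - 276) = 1/(-274*√2/√(-139) - 276) = 1/(-274*√2*(-I*√139/139) - 276) = 1/(274*I*√278/139 - 276) = 1/(-276 + 274*I*√278/139)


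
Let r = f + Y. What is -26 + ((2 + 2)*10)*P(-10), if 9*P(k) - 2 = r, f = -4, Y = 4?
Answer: -154/9 ≈ -17.111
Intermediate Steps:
r = 0 (r = -4 + 4 = 0)
P(k) = 2/9 (P(k) = 2/9 + (⅑)*0 = 2/9 + 0 = 2/9)
-26 + ((2 + 2)*10)*P(-10) = -26 + ((2 + 2)*10)*(2/9) = -26 + (4*10)*(2/9) = -26 + 40*(2/9) = -26 + 80/9 = -154/9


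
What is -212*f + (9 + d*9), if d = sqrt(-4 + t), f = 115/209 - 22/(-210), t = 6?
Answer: -2849783/21945 + 9*sqrt(2) ≈ -117.13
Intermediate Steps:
f = 14374/21945 (f = 115*(1/209) - 22*(-1/210) = 115/209 + 11/105 = 14374/21945 ≈ 0.65500)
d = sqrt(2) (d = sqrt(-4 + 6) = sqrt(2) ≈ 1.4142)
-212*f + (9 + d*9) = -212*14374/21945 + (9 + sqrt(2)*9) = -3047288/21945 + (9 + 9*sqrt(2)) = -2849783/21945 + 9*sqrt(2)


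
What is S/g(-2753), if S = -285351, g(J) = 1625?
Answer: -285351/1625 ≈ -175.60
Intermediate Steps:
S/g(-2753) = -285351/1625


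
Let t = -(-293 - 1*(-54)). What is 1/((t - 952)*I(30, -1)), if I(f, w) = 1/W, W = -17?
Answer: 17/713 ≈ 0.023843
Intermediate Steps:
t = 239 (t = -(-293 + 54) = -1*(-239) = 239)
I(f, w) = -1/17 (I(f, w) = 1/(-17) = -1/17)
1/((t - 952)*I(30, -1)) = 1/((239 - 952)*(-1/17)) = -17/(-713) = -1/713*(-17) = 17/713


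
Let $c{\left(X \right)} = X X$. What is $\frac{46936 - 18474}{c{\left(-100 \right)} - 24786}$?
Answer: $- \frac{14231}{7393} \approx -1.9249$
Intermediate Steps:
$c{\left(X \right)} = X^{2}$
$\frac{46936 - 18474}{c{\left(-100 \right)} - 24786} = \frac{46936 - 18474}{\left(-100\right)^{2} - 24786} = \frac{28462}{10000 - 24786} = \frac{28462}{-14786} = 28462 \left(- \frac{1}{14786}\right) = - \frac{14231}{7393}$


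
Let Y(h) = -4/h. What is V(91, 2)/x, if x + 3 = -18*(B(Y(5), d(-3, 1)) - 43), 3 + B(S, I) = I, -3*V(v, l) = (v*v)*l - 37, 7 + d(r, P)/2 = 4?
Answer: -16525/2799 ≈ -5.9039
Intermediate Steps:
d(r, P) = -6 (d(r, P) = -14 + 2*4 = -14 + 8 = -6)
V(v, l) = 37/3 - l*v²/3 (V(v, l) = -((v*v)*l - 37)/3 = -(v²*l - 37)/3 = -(l*v² - 37)/3 = -(-37 + l*v²)/3 = 37/3 - l*v²/3)
B(S, I) = -3 + I
x = 933 (x = -3 - 18*((-3 - 6) - 43) = -3 - 18*(-9 - 43) = -3 - 18*(-52) = -3 + 936 = 933)
V(91, 2)/x = (37/3 - ⅓*2*91²)/933 = (37/3 - ⅓*2*8281)*(1/933) = (37/3 - 16562/3)*(1/933) = -16525/3*1/933 = -16525/2799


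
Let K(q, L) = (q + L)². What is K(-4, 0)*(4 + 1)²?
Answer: 400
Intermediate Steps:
K(q, L) = (L + q)²
K(-4, 0)*(4 + 1)² = (0 - 4)²*(4 + 1)² = (-4)²*5² = 16*25 = 400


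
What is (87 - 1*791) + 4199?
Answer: 3495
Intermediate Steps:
(87 - 1*791) + 4199 = (87 - 791) + 4199 = -704 + 4199 = 3495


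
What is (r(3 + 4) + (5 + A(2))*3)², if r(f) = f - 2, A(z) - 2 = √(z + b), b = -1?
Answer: 841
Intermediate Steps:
A(z) = 2 + √(-1 + z) (A(z) = 2 + √(z - 1) = 2 + √(-1 + z))
r(f) = -2 + f
(r(3 + 4) + (5 + A(2))*3)² = ((-2 + (3 + 4)) + (5 + (2 + √(-1 + 2)))*3)² = ((-2 + 7) + (5 + (2 + √1))*3)² = (5 + (5 + (2 + 1))*3)² = (5 + (5 + 3)*3)² = (5 + 8*3)² = (5 + 24)² = 29² = 841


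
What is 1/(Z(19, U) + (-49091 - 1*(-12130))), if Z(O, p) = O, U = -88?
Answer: -1/36942 ≈ -2.7069e-5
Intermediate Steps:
1/(Z(19, U) + (-49091 - 1*(-12130))) = 1/(19 + (-49091 - 1*(-12130))) = 1/(19 + (-49091 + 12130)) = 1/(19 - 36961) = 1/(-36942) = -1/36942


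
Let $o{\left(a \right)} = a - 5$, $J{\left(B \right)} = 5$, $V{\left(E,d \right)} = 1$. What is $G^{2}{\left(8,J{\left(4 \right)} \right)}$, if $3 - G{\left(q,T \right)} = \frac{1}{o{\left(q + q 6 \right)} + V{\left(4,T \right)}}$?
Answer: $\frac{24025}{2704} \approx 8.885$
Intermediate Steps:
$o{\left(a \right)} = -5 + a$ ($o{\left(a \right)} = a - 5 = -5 + a$)
$G{\left(q,T \right)} = 3 - \frac{1}{-4 + 7 q}$ ($G{\left(q,T \right)} = 3 - \frac{1}{\left(-5 + \left(q + q 6\right)\right) + 1} = 3 - \frac{1}{\left(-5 + \left(q + 6 q\right)\right) + 1} = 3 - \frac{1}{\left(-5 + 7 q\right) + 1} = 3 - \frac{1}{-4 + 7 q}$)
$G^{2}{\left(8,J{\left(4 \right)} \right)} = \left(\frac{-13 + 21 \cdot 8}{-4 + 7 \cdot 8}\right)^{2} = \left(\frac{-13 + 168}{-4 + 56}\right)^{2} = \left(\frac{1}{52} \cdot 155\right)^{2} = \left(\frac{155}{52}\right)^{2} = \frac{24025}{2704}$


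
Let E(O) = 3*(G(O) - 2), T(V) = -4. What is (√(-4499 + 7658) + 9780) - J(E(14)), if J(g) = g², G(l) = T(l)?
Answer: 9456 + 9*√39 ≈ 9512.2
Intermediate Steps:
G(l) = -4
E(O) = -18 (E(O) = 3*(-4 - 2) = 3*(-6) = -18)
(√(-4499 + 7658) + 9780) - J(E(14)) = (√(-4499 + 7658) + 9780) - 1*(-18)² = (√3159 + 9780) - 1*324 = (9*√39 + 9780) - 324 = (9780 + 9*√39) - 324 = 9456 + 9*√39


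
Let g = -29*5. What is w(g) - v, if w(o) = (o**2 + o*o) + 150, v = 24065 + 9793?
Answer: 8342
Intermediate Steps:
v = 33858
g = -145
w(o) = 150 + 2*o**2 (w(o) = (o**2 + o**2) + 150 = 2*o**2 + 150 = 150 + 2*o**2)
w(g) - v = (150 + 2*(-145)**2) - 1*33858 = (150 + 2*21025) - 33858 = (150 + 42050) - 33858 = 42200 - 33858 = 8342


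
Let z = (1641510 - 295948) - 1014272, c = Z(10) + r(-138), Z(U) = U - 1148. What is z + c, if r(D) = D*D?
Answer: 349196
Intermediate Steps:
Z(U) = -1148 + U
r(D) = D**2
c = 17906 (c = (-1148 + 10) + (-138)**2 = -1138 + 19044 = 17906)
z = 331290 (z = 1345562 - 1014272 = 331290)
z + c = 331290 + 17906 = 349196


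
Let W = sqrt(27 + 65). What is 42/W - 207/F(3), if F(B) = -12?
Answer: 69/4 + 21*sqrt(23)/23 ≈ 21.629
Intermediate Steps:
W = 2*sqrt(23) (W = sqrt(92) = 2*sqrt(23) ≈ 9.5917)
42/W - 207/F(3) = 42/((2*sqrt(23))) - 207/(-12) = 42*(sqrt(23)/46) - 207*(-1/12) = 21*sqrt(23)/23 + 69/4 = 69/4 + 21*sqrt(23)/23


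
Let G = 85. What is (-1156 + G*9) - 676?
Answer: -1067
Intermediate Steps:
(-1156 + G*9) - 676 = (-1156 + 85*9) - 676 = (-1156 + 765) - 676 = -391 - 676 = -1067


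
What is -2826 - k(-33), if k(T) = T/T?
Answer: -2827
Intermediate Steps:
k(T) = 1
-2826 - k(-33) = -2826 - 1*1 = -2826 - 1 = -2827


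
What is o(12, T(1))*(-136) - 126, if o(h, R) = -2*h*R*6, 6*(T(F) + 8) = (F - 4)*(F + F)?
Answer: -176382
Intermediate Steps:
T(F) = -8 + F*(-4 + F)/3 (T(F) = -8 + ((F - 4)*(F + F))/6 = -8 + ((-4 + F)*(2*F))/6 = -8 + (2*F*(-4 + F))/6 = -8 + F*(-4 + F)/3)
o(h, R) = -12*R*h (o(h, R) = -2*R*h*6 = -12*R*h)
o(12, T(1))*(-136) - 126 = -12*(-8 - 4/3*1 + (⅓)*1²)*12*(-136) - 126 = -12*(-8 - 4/3 + (⅓)*1)*12*(-136) - 126 = -12*(-8 - 4/3 + ⅓)*12*(-136) - 126 = -12*(-9)*12*(-136) - 126 = 1296*(-136) - 126 = -176256 - 126 = -176382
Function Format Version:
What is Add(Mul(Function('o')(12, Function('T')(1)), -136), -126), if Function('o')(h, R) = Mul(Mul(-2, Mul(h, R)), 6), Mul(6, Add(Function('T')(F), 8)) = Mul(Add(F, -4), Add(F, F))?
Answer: -176382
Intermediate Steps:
Function('T')(F) = Add(-8, Mul(Rational(1, 3), F, Add(-4, F))) (Function('T')(F) = Add(-8, Mul(Rational(1, 6), Mul(Add(F, -4), Add(F, F)))) = Add(-8, Mul(Rational(1, 6), Mul(Add(-4, F), Mul(2, F)))) = Add(-8, Mul(Rational(1, 6), Mul(2, F, Add(-4, F)))) = Add(-8, Mul(Rational(1, 3), F, Add(-4, F))))
Function('o')(h, R) = Mul(-12, R, h) (Function('o')(h, R) = Mul(Mul(-2, Mul(R, h)), 6) = Mul(Mul(-2, R, h), 6) = Mul(-12, R, h))
Add(Mul(Function('o')(12, Function('T')(1)), -136), -126) = Add(Mul(Mul(-12, Add(-8, Mul(Rational(-4, 3), 1), Mul(Rational(1, 3), Pow(1, 2))), 12), -136), -126) = Add(Mul(Mul(-12, Add(-8, Rational(-4, 3), Mul(Rational(1, 3), 1)), 12), -136), -126) = Add(Mul(Mul(-12, Add(-8, Rational(-4, 3), Rational(1, 3)), 12), -136), -126) = Add(Mul(Mul(-12, -9, 12), -136), -126) = Add(Mul(1296, -136), -126) = Add(-176256, -126) = -176382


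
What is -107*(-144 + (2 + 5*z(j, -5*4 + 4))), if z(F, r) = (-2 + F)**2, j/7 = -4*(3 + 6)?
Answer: -34500866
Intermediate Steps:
j = -252 (j = 7*(-4*(3 + 6)) = 7*(-4*9) = 7*(-36) = -252)
-107*(-144 + (2 + 5*z(j, -5*4 + 4))) = -107*(-144 + (2 + 5*(-2 - 252)**2)) = -107*(-144 + (2 + 5*(-254)**2)) = -107*(-144 + (2 + 5*64516)) = -107*(-144 + (2 + 322580)) = -107*(-144 + 322582) = -107*322438 = -34500866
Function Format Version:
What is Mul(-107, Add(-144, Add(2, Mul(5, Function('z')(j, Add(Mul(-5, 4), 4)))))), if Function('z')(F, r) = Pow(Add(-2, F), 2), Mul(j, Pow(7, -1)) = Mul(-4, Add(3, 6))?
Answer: -34500866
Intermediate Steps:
j = -252 (j = Mul(7, Mul(-4, Add(3, 6))) = Mul(7, Mul(-4, 9)) = Mul(7, -36) = -252)
Mul(-107, Add(-144, Add(2, Mul(5, Function('z')(j, Add(Mul(-5, 4), 4)))))) = Mul(-107, Add(-144, Add(2, Mul(5, Pow(Add(-2, -252), 2))))) = Mul(-107, Add(-144, Add(2, Mul(5, Pow(-254, 2))))) = Mul(-107, Add(-144, Add(2, Mul(5, 64516)))) = Mul(-107, Add(-144, Add(2, 322580))) = Mul(-107, Add(-144, 322582)) = Mul(-107, 322438) = -34500866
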